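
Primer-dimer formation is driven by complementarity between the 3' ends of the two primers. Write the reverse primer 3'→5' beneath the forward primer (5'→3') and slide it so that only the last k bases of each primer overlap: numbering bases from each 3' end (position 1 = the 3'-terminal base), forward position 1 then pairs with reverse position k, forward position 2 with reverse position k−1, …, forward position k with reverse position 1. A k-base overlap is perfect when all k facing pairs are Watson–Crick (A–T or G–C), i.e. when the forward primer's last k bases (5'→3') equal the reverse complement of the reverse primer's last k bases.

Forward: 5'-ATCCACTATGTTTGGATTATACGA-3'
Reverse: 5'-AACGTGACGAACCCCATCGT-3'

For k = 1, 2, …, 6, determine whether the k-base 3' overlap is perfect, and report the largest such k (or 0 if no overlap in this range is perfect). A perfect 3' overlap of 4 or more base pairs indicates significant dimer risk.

Last 6 bases (5'→3') — forward …ATACGA, reverse …CATCGT.
Reverse complement of the reverse primer's last 6 bases: ACGATG; its first k bases are the reverse complement of the reverse primer's last k bases, so a perfect k-base overlap needs the forward primer's last k bases to equal them.
Comparing (forward last k vs required): k=1: A vs A ✓; k=2: GA vs AC ✗; k=3: CGA vs ACG ✗; k=4: ACGA vs ACGA ✓; k=5: TACGA vs ACGAT ✗; k=6: ATACGA vs ACGATG ✗.
Perfect overlaps at k = 1, 4; the largest is 4.

Longest perfect overlap: 4 complementary base pairs; significant dimer risk (threshold 4).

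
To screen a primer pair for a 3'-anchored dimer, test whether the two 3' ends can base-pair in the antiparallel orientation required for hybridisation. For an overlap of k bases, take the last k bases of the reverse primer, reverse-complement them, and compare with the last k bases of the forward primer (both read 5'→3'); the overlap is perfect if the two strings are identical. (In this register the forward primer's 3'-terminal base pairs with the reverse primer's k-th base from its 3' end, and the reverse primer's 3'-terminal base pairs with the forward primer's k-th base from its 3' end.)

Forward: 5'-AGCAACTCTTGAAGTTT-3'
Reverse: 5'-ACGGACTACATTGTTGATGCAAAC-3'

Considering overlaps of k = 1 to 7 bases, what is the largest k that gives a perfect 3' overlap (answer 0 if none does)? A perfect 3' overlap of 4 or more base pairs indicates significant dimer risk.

Longest perfect overlap: 4 complementary base pairs; significant dimer risk (threshold 4).

Last 7 bases (5'→3') — forward …GAAGTTT, reverse …TGCAAAC.
Reverse complement of the reverse primer's last 7 bases: GTTTGCA; its first k bases are the reverse complement of the reverse primer's last k bases, so a perfect k-base overlap needs the forward primer's last k bases to equal them.
Comparing (forward last k vs required): k=1: T vs G ✗; k=2: TT vs GT ✗; k=3: TTT vs GTT ✗; k=4: GTTT vs GTTT ✓; k=5: AGTTT vs GTTTG ✗; k=6: AAGTTT vs GTTTGC ✗; k=7: GAAGTTT vs GTTTGCA ✗.
Only k = 4 is perfect, so the longest perfect 3' overlap is 4.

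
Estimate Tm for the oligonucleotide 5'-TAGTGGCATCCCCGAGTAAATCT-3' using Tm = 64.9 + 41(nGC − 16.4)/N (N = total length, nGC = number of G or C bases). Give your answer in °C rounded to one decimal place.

Base counts: A=6, T=6, G=5, C=6; G+C = 11, N = 23.
Tm = 64.9 + 41·(11 − 16.4)/23 = 64.9 + -221.40/23 = 55.3°C.

55.3°C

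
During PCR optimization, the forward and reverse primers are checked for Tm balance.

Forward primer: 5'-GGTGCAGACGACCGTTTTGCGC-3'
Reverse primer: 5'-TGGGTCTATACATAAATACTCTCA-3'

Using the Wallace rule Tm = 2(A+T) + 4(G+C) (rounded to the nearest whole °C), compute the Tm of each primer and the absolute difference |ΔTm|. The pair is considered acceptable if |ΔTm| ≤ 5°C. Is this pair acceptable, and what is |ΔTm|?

|ΔTm| = 8°C; the pair is not acceptable.

Forward: A=3 T=5 G=8 C=6 → Tm = 2·8 + 4·14 = 72°C.
Reverse: A=8 T=8 G=3 C=5 → Tm = 2·16 + 4·8 = 64°C.
|ΔTm| = |72 − 64| = 8°C, > 5°C.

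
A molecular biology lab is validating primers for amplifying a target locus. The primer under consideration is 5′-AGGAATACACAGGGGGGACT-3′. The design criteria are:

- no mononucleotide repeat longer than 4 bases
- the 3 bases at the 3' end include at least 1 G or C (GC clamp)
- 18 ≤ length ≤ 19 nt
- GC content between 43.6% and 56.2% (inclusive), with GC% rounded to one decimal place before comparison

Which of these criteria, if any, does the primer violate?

Base counts: A=7, T=2, G=8, C=3 (length 20).
homopolymer run: longest run = 6, exceeds 4 ✗
GC clamp: 3' end ACT has 1 G/C ✓
length: length 20, outside 18–19 ✗
GC content: GC 11/20 = 55.0% ✓

Fails: homopolymer run, length.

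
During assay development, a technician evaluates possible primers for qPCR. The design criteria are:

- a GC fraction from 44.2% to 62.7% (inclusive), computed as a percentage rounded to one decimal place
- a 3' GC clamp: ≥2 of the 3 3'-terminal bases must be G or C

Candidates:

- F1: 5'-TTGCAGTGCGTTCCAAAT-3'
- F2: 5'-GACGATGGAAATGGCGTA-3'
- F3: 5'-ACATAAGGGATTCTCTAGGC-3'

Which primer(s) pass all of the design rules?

F3 only.

F1 (18 nt, A=4 T=6 G=4 C=4): GC 8/18 = 44.4% ✓; 3' end AAT has 0 G/C, need ≥2 ✗ — fails.
F2 (18 nt, A=6 T=3 G=7 C=2): GC 9/18 = 50.0% ✓; 3' end GTA has 1 G/C, need ≥2 ✗ — fails.
F3 (20 nt, A=6 T=5 G=5 C=4): GC 9/20 = 45.0% ✓; 3' end GGC has 3 G/C ✓ — passes.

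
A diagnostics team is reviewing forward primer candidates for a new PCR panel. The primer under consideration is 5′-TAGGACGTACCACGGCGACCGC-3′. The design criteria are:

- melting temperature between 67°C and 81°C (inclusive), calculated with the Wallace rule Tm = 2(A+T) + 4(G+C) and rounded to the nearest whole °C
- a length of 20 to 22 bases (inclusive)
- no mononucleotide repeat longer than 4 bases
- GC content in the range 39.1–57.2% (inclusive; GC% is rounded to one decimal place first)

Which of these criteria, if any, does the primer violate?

Fails: GC content.

Base counts: A=5, T=2, G=7, C=8 (length 22).
Tm: Tm = 2·7 + 4·15 = 74°C ✓
length: length 22 ✓
homopolymer run: longest run = 2 ✓
GC content: GC 15/22 = 68.2%, outside 39.1–57.2% ✗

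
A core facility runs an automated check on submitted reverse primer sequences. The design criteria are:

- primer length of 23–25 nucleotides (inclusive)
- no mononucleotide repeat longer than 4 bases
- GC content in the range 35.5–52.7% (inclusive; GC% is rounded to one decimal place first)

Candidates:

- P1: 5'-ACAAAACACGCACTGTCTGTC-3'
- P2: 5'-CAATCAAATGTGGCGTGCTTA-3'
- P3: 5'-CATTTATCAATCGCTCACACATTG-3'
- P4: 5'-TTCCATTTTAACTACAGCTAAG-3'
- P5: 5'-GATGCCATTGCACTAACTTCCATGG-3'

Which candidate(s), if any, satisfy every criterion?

P3 and P5.

P1 (21 nt, A=7 T=4 G=3 C=7): length 21, outside 23–25 ✗; longest run = 4 ✓; GC 10/21 = 47.6% ✓ — fails.
P2 (21 nt, A=6 T=6 G=5 C=4): length 21, outside 23–25 ✗; longest run = 3 ✓; GC 9/21 = 42.9% ✓ — fails.
P3 (24 nt, A=7 T=8 G=2 C=7): length 24 ✓; longest run = 3 ✓; GC 9/24 = 37.5% ✓ — passes.
P4 (22 nt, A=7 T=8 G=2 C=5): length 22, outside 23–25 ✗; longest run = 4 ✓; GC 7/22 = 31.8%, outside 35.5–52.7% ✗ — fails.
P5 (25 nt, A=6 T=7 G=5 C=7): length 25 ✓; longest run = 2 ✓; GC 12/25 = 48.0% ✓ — passes.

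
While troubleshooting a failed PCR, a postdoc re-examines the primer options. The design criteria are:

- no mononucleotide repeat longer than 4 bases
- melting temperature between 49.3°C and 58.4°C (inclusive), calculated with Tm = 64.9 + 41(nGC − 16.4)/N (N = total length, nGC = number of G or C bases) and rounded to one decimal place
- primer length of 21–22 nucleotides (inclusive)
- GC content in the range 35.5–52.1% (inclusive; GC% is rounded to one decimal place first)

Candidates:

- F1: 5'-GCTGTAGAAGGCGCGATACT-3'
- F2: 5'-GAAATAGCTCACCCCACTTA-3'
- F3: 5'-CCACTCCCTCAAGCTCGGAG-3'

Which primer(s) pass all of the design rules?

None of the candidates satisfy all criteria.

F1 (20 nt, A=5 T=4 G=7 C=4): longest run = 2 ✓; Tm = 64.9 + 41·(11 − 16.4)/20 = 53.8°C ✓; length 20, outside 21–22 ✗; GC 11/20 = 55.0%, outside 35.5–52.1% ✗ — fails.
F2 (20 nt, A=7 T=4 G=2 C=7): longest run = 4 ✓; Tm = 64.9 + 41·(9 − 16.4)/20 = 49.7°C ✓; length 20, outside 21–22 ✗; GC 9/20 = 45.0% ✓ — fails.
F3 (20 nt, A=4 T=3 G=4 C=9): longest run = 3 ✓; Tm = 64.9 + 41·(13 − 16.4)/20 = 57.9°C ✓; length 20, outside 21–22 ✗; GC 13/20 = 65.0%, outside 35.5–52.1% ✗ — fails.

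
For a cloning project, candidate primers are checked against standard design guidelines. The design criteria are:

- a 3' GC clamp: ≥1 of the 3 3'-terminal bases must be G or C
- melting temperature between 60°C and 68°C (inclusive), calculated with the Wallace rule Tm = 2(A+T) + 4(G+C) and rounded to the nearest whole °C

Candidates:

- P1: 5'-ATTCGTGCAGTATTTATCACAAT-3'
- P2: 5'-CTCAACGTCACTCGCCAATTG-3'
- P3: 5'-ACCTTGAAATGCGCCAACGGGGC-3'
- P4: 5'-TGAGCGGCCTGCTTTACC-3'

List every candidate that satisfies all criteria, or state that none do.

P2 only.

P1 (23 nt, A=7 T=9 G=3 C=4): 3' end AAT has 0 G/C, need ≥1 ✗; Tm = 2·16 + 4·7 = 60°C ✓ — fails.
P2 (21 nt, A=5 T=5 G=3 C=8): 3' end TTG has 1 G/C ✓; Tm = 2·10 + 4·11 = 64°C ✓ — passes.
P3 (23 nt, A=6 T=3 G=7 C=7): 3' end GGC has 3 G/C ✓; Tm = 2·9 + 4·14 = 74°C, outside 60–68°C ✗ — fails.
P4 (18 nt, A=2 T=5 G=5 C=6): 3' end ACC has 2 G/C ✓; Tm = 2·7 + 4·11 = 58°C, outside 60–68°C ✗ — fails.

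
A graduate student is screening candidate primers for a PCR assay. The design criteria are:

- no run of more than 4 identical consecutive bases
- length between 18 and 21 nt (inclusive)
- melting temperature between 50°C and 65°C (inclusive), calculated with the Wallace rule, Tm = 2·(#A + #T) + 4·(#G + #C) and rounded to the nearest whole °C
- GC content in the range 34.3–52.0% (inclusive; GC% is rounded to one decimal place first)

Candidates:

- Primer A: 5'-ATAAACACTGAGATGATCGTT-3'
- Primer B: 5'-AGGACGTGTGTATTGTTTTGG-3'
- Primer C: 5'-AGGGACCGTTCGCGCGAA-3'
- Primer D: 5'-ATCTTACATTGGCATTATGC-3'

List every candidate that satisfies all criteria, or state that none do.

Primer A (21 nt, A=8 T=6 G=4 C=3): longest run = 3 ✓; length 21 ✓; Tm = 2·14 + 4·7 = 56°C ✓; GC 7/21 = 33.3%, outside 34.3–52.0% ✗ — fails.
Primer B (21 nt, A=3 T=9 G=8 C=1): longest run = 4 ✓; length 21 ✓; Tm = 2·12 + 4·9 = 60°C ✓; GC 9/21 = 42.9% ✓ — passes.
Primer C (18 nt, A=4 T=2 G=7 C=5): longest run = 3 ✓; length 18 ✓; Tm = 2·6 + 4·12 = 60°C ✓; GC 12/18 = 66.7%, outside 34.3–52.0% ✗ — fails.
Primer D (20 nt, A=5 T=8 G=3 C=4): longest run = 2 ✓; length 20 ✓; Tm = 2·13 + 4·7 = 54°C ✓; GC 7/20 = 35.0% ✓ — passes.

Primer B and Primer D.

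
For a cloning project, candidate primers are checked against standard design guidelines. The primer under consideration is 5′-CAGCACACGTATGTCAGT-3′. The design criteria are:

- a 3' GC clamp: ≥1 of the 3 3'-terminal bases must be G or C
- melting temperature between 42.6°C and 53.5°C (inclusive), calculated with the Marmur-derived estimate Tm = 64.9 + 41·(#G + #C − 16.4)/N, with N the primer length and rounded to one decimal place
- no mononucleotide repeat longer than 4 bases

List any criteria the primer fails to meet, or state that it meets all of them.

Meets all criteria.

Base counts: A=5, T=4, G=4, C=5 (length 18).
GC clamp: 3' end AGT has 1 G/C ✓
Tm: Tm = 64.9 + 41·(9 − 16.4)/18 = 48.0°C ✓
homopolymer run: longest run = 1 ✓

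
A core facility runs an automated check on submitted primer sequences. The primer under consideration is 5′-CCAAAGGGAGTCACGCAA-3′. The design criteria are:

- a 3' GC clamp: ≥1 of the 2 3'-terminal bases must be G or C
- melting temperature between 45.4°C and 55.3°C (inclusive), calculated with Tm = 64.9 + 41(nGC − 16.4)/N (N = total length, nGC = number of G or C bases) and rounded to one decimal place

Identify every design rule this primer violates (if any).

Base counts: A=7, T=1, G=5, C=5 (length 18).
GC clamp: 3' end AA has 0 G/C, need ≥1 ✗
Tm: Tm = 64.9 + 41·(10 − 16.4)/18 = 50.3°C ✓

Fails: GC clamp.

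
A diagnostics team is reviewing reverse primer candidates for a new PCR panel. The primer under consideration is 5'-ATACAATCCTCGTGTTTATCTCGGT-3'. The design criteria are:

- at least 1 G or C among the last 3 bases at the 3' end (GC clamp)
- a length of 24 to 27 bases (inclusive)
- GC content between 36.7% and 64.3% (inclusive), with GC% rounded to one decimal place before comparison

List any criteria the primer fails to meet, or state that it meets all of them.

Base counts: A=5, T=10, G=4, C=6 (length 25).
GC clamp: 3' end GGT has 2 G/C ✓
length: length 25 ✓
GC content: GC 10/25 = 40.0% ✓

Meets all criteria.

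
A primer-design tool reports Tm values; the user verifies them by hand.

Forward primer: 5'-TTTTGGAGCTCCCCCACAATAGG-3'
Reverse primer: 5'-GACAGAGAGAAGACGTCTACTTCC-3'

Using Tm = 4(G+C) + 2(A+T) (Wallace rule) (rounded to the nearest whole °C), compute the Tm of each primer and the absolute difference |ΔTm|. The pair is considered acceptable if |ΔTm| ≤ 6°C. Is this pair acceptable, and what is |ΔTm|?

Forward: A=5 T=6 G=5 C=7 → Tm = 2·11 + 4·12 = 70°C.
Reverse: A=8 T=4 G=6 C=6 → Tm = 2·12 + 4·12 = 72°C.
|ΔTm| = |70 − 72| = 2°C, ≤ 6°C.

|ΔTm| = 2°C; the pair is acceptable.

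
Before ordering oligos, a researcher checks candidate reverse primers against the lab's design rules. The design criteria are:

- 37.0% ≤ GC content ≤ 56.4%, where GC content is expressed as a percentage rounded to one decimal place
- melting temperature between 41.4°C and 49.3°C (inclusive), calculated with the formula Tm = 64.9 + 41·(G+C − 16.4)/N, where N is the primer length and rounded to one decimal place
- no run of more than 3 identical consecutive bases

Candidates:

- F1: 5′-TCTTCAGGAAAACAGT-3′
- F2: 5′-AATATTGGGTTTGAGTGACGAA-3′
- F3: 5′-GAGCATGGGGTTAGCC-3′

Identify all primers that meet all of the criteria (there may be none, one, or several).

None of the candidates satisfy all criteria.

F1 (16 nt, A=6 T=4 G=3 C=3): GC 6/16 = 37.5% ✓; Tm = 64.9 + 41·(6 − 16.4)/16 = 38.3°C, outside 41.4–49.3°C ✗; longest run = 4, exceeds 3 ✗ — fails.
F2 (22 nt, A=7 T=7 G=7 C=1): GC 8/22 = 36.4%, outside 37.0–56.4% ✗; Tm = 64.9 + 41·(8 − 16.4)/22 = 49.2°C ✓; longest run = 3 ✓ — fails.
F3 (16 nt, A=3 T=3 G=7 C=3): GC 10/16 = 62.5%, outside 37.0–56.4% ✗; Tm = 64.9 + 41·(10 − 16.4)/16 = 48.5°C ✓; longest run = 4, exceeds 3 ✗ — fails.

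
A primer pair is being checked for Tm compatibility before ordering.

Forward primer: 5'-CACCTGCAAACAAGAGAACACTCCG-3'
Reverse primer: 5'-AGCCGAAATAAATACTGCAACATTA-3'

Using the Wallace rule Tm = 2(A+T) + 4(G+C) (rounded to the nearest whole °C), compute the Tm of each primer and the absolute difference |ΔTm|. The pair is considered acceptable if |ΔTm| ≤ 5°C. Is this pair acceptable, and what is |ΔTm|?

|ΔTm| = 10°C; the pair is not acceptable.

Forward: A=10 T=2 G=4 C=9 → Tm = 2·12 + 4·13 = 76°C.
Reverse: A=12 T=5 G=3 C=5 → Tm = 2·17 + 4·8 = 66°C.
|ΔTm| = |76 − 66| = 10°C, > 5°C.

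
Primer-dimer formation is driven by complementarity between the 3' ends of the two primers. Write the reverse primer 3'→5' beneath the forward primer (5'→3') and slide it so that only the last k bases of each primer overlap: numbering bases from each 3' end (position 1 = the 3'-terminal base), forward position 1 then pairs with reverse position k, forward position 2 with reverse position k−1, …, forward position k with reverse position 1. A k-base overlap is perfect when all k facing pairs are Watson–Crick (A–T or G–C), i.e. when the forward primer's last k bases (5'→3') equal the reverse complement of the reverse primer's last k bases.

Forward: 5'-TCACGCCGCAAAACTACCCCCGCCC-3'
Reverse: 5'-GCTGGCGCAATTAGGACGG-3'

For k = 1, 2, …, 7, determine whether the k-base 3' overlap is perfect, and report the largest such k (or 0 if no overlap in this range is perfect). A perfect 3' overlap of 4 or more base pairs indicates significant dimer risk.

Longest perfect overlap: 2 complementary base pairs; below the dimer-risk threshold (threshold 4).

Last 7 bases (5'→3') — forward …CCCGCCC, reverse …AGGACGG.
Reverse complement of the reverse primer's last 7 bases: CCGTCCT; its first k bases are the reverse complement of the reverse primer's last k bases, so a perfect k-base overlap needs the forward primer's last k bases to equal them.
Comparing (forward last k vs required): k=1: C vs C ✓; k=2: CC vs CC ✓; k=3: CCC vs CCG ✗; k=4: GCCC vs CCGT ✗; k=5: CGCCC vs CCGTC ✗; k=6: CCGCCC vs CCGTCC ✗; k=7: CCCGCCC vs CCGTCCT ✗.
Perfect overlaps at k = 1, 2; the largest is 2.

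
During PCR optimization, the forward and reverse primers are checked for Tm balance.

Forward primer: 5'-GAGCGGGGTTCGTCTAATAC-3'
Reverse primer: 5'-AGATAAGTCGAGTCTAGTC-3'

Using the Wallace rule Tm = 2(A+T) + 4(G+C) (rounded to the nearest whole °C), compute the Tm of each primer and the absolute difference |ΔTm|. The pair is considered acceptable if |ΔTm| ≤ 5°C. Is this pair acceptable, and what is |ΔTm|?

|ΔTm| = 8°C; the pair is not acceptable.

Forward: A=4 T=5 G=7 C=4 → Tm = 2·9 + 4·11 = 62°C.
Reverse: A=6 T=5 G=5 C=3 → Tm = 2·11 + 4·8 = 54°C.
|ΔTm| = |62 − 54| = 8°C, > 5°C.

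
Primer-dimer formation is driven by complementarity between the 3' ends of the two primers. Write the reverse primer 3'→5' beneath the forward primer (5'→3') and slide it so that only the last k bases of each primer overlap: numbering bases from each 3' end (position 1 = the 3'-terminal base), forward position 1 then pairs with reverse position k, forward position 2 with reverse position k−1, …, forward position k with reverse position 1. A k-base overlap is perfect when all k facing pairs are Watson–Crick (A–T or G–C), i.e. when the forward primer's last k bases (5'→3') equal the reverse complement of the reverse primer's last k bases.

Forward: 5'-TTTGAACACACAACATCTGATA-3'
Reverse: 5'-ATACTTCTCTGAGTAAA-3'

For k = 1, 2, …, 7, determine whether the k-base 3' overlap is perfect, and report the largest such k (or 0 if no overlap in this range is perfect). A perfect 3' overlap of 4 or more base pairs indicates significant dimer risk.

Longest perfect overlap: 0 complementary base pairs; below the dimer-risk threshold (threshold 4).

Last 7 bases (5'→3') — forward …TCTGATA, reverse …GAGTAAA.
Reverse complement of the reverse primer's last 7 bases: TTTACTC; its first k bases are the reverse complement of the reverse primer's last k bases, so a perfect k-base overlap needs the forward primer's last k bases to equal them.
Comparing (forward last k vs required): k=1: A vs T ✗; k=2: TA vs TT ✗; k=3: ATA vs TTT ✗; k=4: GATA vs TTTA ✗; k=5: TGATA vs TTTAC ✗; k=6: CTGATA vs TTTACT ✗; k=7: TCTGATA vs TTTACTC ✗.
No overlap length from 1 to 7 is perfect, so the longest perfect 3' overlap is 0.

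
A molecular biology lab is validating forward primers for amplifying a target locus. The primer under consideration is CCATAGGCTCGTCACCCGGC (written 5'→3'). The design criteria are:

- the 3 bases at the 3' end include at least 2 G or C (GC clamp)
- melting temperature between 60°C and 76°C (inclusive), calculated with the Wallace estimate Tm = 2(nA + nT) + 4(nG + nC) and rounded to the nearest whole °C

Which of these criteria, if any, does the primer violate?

Base counts: A=3, T=3, G=5, C=9 (length 20).
GC clamp: 3' end GGC has 3 G/C ✓
Tm: Tm = 2·6 + 4·14 = 68°C ✓

Meets all criteria.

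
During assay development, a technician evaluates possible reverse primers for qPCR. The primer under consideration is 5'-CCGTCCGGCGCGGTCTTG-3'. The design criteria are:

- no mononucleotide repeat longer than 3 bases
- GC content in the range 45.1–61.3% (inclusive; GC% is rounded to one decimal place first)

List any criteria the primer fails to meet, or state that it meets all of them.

Base counts: A=0, T=4, G=7, C=7 (length 18).
homopolymer run: longest run = 2 ✓
GC content: GC 14/18 = 77.8%, outside 45.1–61.3% ✗

Fails: GC content.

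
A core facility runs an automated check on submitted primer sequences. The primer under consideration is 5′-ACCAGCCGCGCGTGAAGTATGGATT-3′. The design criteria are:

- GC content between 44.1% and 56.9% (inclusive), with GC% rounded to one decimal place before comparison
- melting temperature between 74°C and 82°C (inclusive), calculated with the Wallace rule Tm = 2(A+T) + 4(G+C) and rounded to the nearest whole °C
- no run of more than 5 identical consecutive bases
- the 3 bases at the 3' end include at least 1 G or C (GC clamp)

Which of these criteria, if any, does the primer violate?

Base counts: A=6, T=5, G=8, C=6 (length 25).
GC content: GC 14/25 = 56.0% ✓
Tm: Tm = 2·11 + 4·14 = 78°C ✓
homopolymer run: longest run = 2 ✓
GC clamp: 3' end ATT has 0 G/C, need ≥1 ✗

Fails: GC clamp.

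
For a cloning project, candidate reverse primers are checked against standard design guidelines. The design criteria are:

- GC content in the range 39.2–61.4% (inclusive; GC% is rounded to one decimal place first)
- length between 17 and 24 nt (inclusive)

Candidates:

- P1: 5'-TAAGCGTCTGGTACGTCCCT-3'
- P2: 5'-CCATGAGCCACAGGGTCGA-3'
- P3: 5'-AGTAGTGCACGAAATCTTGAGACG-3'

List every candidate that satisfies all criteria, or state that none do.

P1 and P3.

P1 (20 nt, A=3 T=6 G=5 C=6): GC 11/20 = 55.0% ✓; length 20 ✓ — passes.
P2 (19 nt, A=5 T=2 G=6 C=6): GC 12/19 = 63.2%, outside 39.2–61.4% ✗; length 19 ✓ — fails.
P3 (24 nt, A=8 T=5 G=7 C=4): GC 11/24 = 45.8% ✓; length 24 ✓ — passes.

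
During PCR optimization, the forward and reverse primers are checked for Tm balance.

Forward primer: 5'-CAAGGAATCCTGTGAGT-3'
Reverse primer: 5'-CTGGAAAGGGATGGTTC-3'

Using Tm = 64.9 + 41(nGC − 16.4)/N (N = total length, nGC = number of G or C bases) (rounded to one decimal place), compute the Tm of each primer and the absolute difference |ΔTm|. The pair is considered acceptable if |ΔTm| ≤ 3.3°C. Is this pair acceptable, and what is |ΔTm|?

|ΔTm| = 2.5°C; the pair is acceptable.

Forward: G+C = 8, N = 17 → Tm = 64.9 + 41·(8 − 16.4)/17 = 44.6°C.
Reverse: G+C = 9, N = 17 → Tm = 64.9 + 41·(9 − 16.4)/17 = 47.1°C.
|ΔTm| = |44.6 − 47.1| = 2.5°C, ≤ 3.3°C.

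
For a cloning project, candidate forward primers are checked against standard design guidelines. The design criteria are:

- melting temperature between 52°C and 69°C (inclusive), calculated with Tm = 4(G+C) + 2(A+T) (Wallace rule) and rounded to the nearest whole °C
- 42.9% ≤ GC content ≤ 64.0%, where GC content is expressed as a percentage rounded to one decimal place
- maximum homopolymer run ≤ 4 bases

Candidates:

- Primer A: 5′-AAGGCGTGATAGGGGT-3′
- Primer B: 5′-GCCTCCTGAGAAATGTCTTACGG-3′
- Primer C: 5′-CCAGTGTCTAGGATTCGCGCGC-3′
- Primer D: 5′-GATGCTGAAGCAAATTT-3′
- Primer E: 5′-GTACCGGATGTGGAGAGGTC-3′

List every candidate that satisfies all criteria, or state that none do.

Primer E only.

Primer A (16 nt, A=4 T=3 G=8 C=1): Tm = 2·7 + 4·9 = 50°C, outside 52–69°C ✗; GC 9/16 = 56.3% ✓; longest run = 4 ✓ — fails.
Primer B (23 nt, A=5 T=6 G=6 C=6): Tm = 2·11 + 4·12 = 70°C, outside 52–69°C ✗; GC 12/23 = 52.2% ✓; longest run = 3 ✓ — fails.
Primer C (22 nt, A=3 T=5 G=7 C=7): Tm = 2·8 + 4·14 = 72°C, outside 52–69°C ✗; GC 14/22 = 63.6% ✓; longest run = 2 ✓ — fails.
Primer D (17 nt, A=6 T=5 G=4 C=2): Tm = 2·11 + 4·6 = 46°C, outside 52–69°C ✗; GC 6/17 = 35.3%, outside 42.9–64.0% ✗; longest run = 3 ✓ — fails.
Primer E (20 nt, A=4 T=4 G=9 C=3): Tm = 2·8 + 4·12 = 64°C ✓; GC 12/20 = 60.0% ✓; longest run = 2 ✓ — passes.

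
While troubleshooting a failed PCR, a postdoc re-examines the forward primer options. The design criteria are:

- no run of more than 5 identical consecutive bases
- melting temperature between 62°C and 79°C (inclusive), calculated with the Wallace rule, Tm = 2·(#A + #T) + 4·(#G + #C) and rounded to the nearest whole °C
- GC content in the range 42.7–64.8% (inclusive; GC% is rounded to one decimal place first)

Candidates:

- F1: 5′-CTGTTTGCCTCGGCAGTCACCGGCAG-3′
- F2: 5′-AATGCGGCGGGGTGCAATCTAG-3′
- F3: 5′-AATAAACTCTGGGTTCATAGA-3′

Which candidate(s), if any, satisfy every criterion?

F2 only.

F1 (26 nt, A=3 T=6 G=8 C=9): longest run = 3 ✓; Tm = 2·9 + 4·17 = 86°C, outside 62–79°C ✗; GC 17/26 = 65.4%, outside 42.7–64.8% ✗ — fails.
F2 (22 nt, A=5 T=4 G=9 C=4): longest run = 4 ✓; Tm = 2·9 + 4·13 = 70°C ✓; GC 13/22 = 59.1% ✓ — passes.
F3 (21 nt, A=8 T=6 G=4 C=3): longest run = 3 ✓; Tm = 2·14 + 4·7 = 56°C, outside 62–79°C ✗; GC 7/21 = 33.3%, outside 42.7–64.8% ✗ — fails.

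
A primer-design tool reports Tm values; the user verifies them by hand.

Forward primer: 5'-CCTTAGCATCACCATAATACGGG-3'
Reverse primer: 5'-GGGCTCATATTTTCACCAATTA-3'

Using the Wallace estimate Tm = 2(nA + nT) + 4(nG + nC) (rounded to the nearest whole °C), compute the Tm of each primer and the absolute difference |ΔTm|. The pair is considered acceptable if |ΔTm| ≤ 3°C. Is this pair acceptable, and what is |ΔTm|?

|ΔTm| = 8°C; the pair is not acceptable.

Forward: A=7 T=5 G=4 C=7 → Tm = 2·12 + 4·11 = 68°C.
Reverse: A=6 T=8 G=3 C=5 → Tm = 2·14 + 4·8 = 60°C.
|ΔTm| = |68 − 60| = 8°C, > 3°C.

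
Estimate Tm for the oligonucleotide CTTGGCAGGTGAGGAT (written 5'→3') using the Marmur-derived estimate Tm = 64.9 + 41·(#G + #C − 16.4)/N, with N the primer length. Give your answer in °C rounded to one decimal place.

45.9°C

Base counts: A=3, T=4, G=7, C=2; G+C = 9, N = 16.
Tm = 64.9 + 41·(9 − 16.4)/16 = 64.9 + -303.40/16 = 45.9°C.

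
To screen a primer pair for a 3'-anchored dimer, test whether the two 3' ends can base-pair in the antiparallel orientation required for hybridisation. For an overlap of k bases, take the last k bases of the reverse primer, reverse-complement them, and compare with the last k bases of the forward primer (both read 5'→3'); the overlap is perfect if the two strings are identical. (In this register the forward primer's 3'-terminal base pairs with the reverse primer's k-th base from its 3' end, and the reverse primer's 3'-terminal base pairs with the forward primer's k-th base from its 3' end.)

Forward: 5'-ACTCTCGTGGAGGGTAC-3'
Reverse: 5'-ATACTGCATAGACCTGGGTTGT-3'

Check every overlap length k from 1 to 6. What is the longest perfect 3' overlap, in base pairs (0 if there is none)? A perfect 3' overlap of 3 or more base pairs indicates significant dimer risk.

Longest perfect overlap: 2 complementary base pairs; below the dimer-risk threshold (threshold 3).

Last 6 bases (5'→3') — forward …GGGTAC, reverse …GGTTGT.
Reverse complement of the reverse primer's last 6 bases: ACAACC; its first k bases are the reverse complement of the reverse primer's last k bases, so a perfect k-base overlap needs the forward primer's last k bases to equal them.
Comparing (forward last k vs required): k=1: C vs A ✗; k=2: AC vs AC ✓; k=3: TAC vs ACA ✗; k=4: GTAC vs ACAA ✗; k=5: GGTAC vs ACAAC ✗; k=6: GGGTAC vs ACAACC ✗.
Only k = 2 is perfect, so the longest perfect 3' overlap is 2.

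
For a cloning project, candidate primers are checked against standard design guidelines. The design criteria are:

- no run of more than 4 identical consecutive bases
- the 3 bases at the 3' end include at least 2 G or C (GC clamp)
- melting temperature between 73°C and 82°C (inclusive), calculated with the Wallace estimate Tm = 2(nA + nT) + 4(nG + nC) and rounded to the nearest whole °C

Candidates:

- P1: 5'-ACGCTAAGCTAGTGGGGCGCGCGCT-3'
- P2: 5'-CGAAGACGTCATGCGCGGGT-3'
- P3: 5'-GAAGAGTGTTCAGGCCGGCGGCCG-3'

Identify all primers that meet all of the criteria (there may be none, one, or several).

P3 only.

P1 (25 nt, A=4 T=4 G=10 C=7): longest run = 4 ✓; 3' end GCT has 2 G/C ✓; Tm = 2·8 + 4·17 = 84°C, outside 73–82°C ✗ — fails.
P2 (20 nt, A=4 T=3 G=8 C=5): longest run = 3 ✓; 3' end GGT has 2 G/C ✓; Tm = 2·7 + 4·13 = 66°C, outside 73–82°C ✗ — fails.
P3 (24 nt, A=4 T=3 G=11 C=6): longest run = 2 ✓; 3' end CCG has 3 G/C ✓; Tm = 2·7 + 4·17 = 82°C ✓ — passes.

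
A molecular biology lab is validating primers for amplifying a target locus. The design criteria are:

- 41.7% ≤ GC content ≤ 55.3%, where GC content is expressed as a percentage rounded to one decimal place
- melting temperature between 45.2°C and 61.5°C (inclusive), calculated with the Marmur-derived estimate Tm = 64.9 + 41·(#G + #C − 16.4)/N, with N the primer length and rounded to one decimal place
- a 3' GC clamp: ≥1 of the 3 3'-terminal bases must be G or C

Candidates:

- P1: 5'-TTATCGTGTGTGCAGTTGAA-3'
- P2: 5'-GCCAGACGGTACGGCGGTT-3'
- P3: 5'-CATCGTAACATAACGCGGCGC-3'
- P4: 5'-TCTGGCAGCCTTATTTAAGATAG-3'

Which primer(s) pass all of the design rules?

P1 (20 nt, A=4 T=8 G=6 C=2): GC 8/20 = 40.0%, outside 41.7–55.3% ✗; Tm = 64.9 + 41·(8 − 16.4)/20 = 47.7°C ✓; 3' end GAA has 1 G/C ✓ — fails.
P2 (19 nt, A=3 T=3 G=8 C=5): GC 13/19 = 68.4%, outside 41.7–55.3% ✗; Tm = 64.9 + 41·(13 − 16.4)/19 = 57.6°C ✓; 3' end GTT has 1 G/C ✓ — fails.
P3 (21 nt, A=6 T=3 G=5 C=7): GC 12/21 = 57.1%, outside 41.7–55.3% ✗; Tm = 64.9 + 41·(12 − 16.4)/21 = 56.3°C ✓; 3' end CGC has 3 G/C ✓ — fails.
P4 (23 nt, A=6 T=8 G=5 C=4): GC 9/23 = 39.1%, outside 41.7–55.3% ✗; Tm = 64.9 + 41·(9 − 16.4)/23 = 51.7°C ✓; 3' end TAG has 1 G/C ✓ — fails.

None of the candidates satisfy all criteria.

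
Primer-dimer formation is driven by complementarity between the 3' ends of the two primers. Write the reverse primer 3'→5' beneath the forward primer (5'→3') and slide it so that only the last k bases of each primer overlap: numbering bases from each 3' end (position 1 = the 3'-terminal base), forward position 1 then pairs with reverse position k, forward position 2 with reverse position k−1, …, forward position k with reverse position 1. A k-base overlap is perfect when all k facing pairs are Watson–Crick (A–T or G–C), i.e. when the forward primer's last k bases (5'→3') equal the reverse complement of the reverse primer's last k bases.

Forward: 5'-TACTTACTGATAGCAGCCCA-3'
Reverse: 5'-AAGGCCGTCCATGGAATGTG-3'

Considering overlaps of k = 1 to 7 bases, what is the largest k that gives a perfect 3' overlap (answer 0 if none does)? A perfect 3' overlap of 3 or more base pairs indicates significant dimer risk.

Longest perfect overlap: 2 complementary base pairs; below the dimer-risk threshold (threshold 3).

Last 7 bases (5'→3') — forward …CAGCCCA, reverse …GAATGTG.
Reverse complement of the reverse primer's last 7 bases: CACATTC; its first k bases are the reverse complement of the reverse primer's last k bases, so a perfect k-base overlap needs the forward primer's last k bases to equal them.
Comparing (forward last k vs required): k=1: A vs C ✗; k=2: CA vs CA ✓; k=3: CCA vs CAC ✗; k=4: CCCA vs CACA ✗; k=5: GCCCA vs CACAT ✗; k=6: AGCCCA vs CACATT ✗; k=7: CAGCCCA vs CACATTC ✗.
Only k = 2 is perfect, so the longest perfect 3' overlap is 2.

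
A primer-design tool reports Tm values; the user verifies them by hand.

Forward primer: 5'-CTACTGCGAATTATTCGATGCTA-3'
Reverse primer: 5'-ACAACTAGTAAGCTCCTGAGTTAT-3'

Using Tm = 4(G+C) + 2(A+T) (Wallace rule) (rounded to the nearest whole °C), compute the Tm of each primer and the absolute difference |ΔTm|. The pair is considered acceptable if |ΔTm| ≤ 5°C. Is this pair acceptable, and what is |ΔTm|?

Forward: A=6 T=8 G=4 C=5 → Tm = 2·14 + 4·9 = 64°C.
Reverse: A=8 T=7 G=4 C=5 → Tm = 2·15 + 4·9 = 66°C.
|ΔTm| = |64 − 66| = 2°C, ≤ 5°C.

|ΔTm| = 2°C; the pair is acceptable.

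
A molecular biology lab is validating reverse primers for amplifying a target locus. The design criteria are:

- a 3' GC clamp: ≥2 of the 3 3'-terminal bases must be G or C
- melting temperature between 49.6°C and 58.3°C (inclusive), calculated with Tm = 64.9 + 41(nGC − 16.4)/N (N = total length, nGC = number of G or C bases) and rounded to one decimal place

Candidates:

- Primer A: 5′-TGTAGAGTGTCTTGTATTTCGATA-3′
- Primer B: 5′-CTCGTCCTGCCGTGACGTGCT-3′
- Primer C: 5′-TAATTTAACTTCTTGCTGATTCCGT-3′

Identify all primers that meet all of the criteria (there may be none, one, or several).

Primer C only.

Primer A (24 nt, A=5 T=11 G=6 C=2): 3' end ATA has 0 G/C, need ≥2 ✗; Tm = 64.9 + 41·(8 − 16.4)/24 = 50.6°C ✓ — fails.
Primer B (21 nt, A=1 T=6 G=6 C=8): 3' end GCT has 2 G/C ✓; Tm = 64.9 + 41·(14 − 16.4)/21 = 60.2°C, outside 49.6–58.3°C ✗ — fails.
Primer C (25 nt, A=5 T=12 G=3 C=5): 3' end CGT has 2 G/C ✓; Tm = 64.9 + 41·(8 − 16.4)/25 = 51.1°C ✓ — passes.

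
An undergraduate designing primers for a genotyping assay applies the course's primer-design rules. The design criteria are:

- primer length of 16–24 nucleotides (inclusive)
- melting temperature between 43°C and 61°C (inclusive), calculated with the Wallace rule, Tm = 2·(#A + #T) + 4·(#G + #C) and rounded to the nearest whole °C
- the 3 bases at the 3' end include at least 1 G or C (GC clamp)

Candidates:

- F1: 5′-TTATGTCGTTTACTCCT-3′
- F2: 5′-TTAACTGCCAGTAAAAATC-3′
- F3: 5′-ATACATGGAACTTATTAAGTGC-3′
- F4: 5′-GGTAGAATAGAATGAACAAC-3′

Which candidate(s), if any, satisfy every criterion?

F1 (17 nt, A=2 T=9 G=2 C=4): length 17 ✓; Tm = 2·11 + 4·6 = 46°C ✓; 3' end CCT has 2 G/C ✓ — passes.
F2 (19 nt, A=8 T=5 G=2 C=4): length 19 ✓; Tm = 2·13 + 4·6 = 50°C ✓; 3' end ATC has 1 G/C ✓ — passes.
F3 (22 nt, A=8 T=7 G=4 C=3): length 22 ✓; Tm = 2·15 + 4·7 = 58°C ✓; 3' end TGC has 2 G/C ✓ — passes.
F4 (20 nt, A=10 T=3 G=5 C=2): length 20 ✓; Tm = 2·13 + 4·7 = 54°C ✓; 3' end AAC has 1 G/C ✓ — passes.

F1, F2, F3 and F4.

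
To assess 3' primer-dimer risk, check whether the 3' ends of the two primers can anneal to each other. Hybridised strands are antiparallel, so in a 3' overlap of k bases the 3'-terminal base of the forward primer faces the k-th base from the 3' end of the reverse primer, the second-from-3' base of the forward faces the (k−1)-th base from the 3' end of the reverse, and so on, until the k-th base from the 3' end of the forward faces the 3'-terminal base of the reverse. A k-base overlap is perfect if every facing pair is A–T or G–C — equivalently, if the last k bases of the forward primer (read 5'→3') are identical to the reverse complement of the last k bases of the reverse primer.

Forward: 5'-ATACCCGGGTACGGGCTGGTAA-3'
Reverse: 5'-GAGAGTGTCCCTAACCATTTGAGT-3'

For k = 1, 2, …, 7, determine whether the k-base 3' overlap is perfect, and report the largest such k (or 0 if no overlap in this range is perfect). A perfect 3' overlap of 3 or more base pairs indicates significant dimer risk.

Longest perfect overlap: 1 complementary base pair; below the dimer-risk threshold (threshold 3).

Last 7 bases (5'→3') — forward …CTGGTAA, reverse …TTTGAGT.
Reverse complement of the reverse primer's last 7 bases: ACTCAAA; its first k bases are the reverse complement of the reverse primer's last k bases, so a perfect k-base overlap needs the forward primer's last k bases to equal them.
Comparing (forward last k vs required): k=1: A vs A ✓; k=2: AA vs AC ✗; k=3: TAA vs ACT ✗; k=4: GTAA vs ACTC ✗; k=5: GGTAA vs ACTCA ✗; k=6: TGGTAA vs ACTCAA ✗; k=7: CTGGTAA vs ACTCAAA ✗.
Only k = 1 is perfect, so the longest perfect 3' overlap is 1.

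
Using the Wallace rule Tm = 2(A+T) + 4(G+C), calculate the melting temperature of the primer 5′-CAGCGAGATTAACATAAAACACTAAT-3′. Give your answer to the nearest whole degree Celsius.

Base counts: A=13, T=5, G=3, C=5 (length 26).
Tm = 2·(13+5) + 4·(3+5) = 2·18 + 4·8 = 36 + 32 = 68°C.

68°C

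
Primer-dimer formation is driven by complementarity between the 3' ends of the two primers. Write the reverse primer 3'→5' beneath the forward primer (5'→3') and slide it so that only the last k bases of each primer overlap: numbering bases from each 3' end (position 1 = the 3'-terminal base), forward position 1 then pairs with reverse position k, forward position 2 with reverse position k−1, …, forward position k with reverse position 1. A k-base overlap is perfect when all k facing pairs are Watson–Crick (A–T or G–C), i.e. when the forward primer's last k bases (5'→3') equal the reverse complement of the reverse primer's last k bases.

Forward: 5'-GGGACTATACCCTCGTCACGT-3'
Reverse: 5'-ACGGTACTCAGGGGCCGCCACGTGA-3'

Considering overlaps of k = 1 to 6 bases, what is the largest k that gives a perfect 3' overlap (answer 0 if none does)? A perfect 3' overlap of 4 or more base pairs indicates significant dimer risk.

Last 6 bases (5'→3') — forward …TCACGT, reverse …ACGTGA.
Reverse complement of the reverse primer's last 6 bases: TCACGT; its first k bases are the reverse complement of the reverse primer's last k bases, so a perfect k-base overlap needs the forward primer's last k bases to equal them.
Comparing (forward last k vs required): k=1: T vs T ✓; k=2: GT vs TC ✗; k=3: CGT vs TCA ✗; k=4: ACGT vs TCAC ✗; k=5: CACGT vs TCACG ✗; k=6: TCACGT vs TCACGT ✓.
Perfect overlaps at k = 1, 6; the largest is 6.

Longest perfect overlap: 6 complementary base pairs; significant dimer risk (threshold 4).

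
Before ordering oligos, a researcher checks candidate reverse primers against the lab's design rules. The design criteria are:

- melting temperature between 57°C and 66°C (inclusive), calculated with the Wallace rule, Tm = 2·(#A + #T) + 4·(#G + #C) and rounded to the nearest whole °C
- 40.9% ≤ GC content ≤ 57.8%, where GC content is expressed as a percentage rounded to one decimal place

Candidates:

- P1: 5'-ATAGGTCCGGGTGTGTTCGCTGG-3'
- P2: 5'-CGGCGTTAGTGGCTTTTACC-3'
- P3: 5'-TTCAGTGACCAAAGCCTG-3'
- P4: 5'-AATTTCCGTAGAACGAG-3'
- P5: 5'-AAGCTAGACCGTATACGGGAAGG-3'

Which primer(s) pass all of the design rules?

P2 only.

P1 (23 nt, A=2 T=7 G=10 C=4): Tm = 2·9 + 4·14 = 74°C, outside 57–66°C ✗; GC 14/23 = 60.9%, outside 40.9–57.8% ✗ — fails.
P2 (20 nt, A=2 T=7 G=6 C=5): Tm = 2·9 + 4·11 = 62°C ✓; GC 11/20 = 55.0% ✓ — passes.
P3 (18 nt, A=5 T=4 G=4 C=5): Tm = 2·9 + 4·9 = 54°C, outside 57–66°C ✗; GC 9/18 = 50.0% ✓ — fails.
P4 (17 nt, A=6 T=4 G=4 C=3): Tm = 2·10 + 4·7 = 48°C, outside 57–66°C ✗; GC 7/17 = 41.2% ✓ — fails.
P5 (23 nt, A=8 T=3 G=8 C=4): Tm = 2·11 + 4·12 = 70°C, outside 57–66°C ✗; GC 12/23 = 52.2% ✓ — fails.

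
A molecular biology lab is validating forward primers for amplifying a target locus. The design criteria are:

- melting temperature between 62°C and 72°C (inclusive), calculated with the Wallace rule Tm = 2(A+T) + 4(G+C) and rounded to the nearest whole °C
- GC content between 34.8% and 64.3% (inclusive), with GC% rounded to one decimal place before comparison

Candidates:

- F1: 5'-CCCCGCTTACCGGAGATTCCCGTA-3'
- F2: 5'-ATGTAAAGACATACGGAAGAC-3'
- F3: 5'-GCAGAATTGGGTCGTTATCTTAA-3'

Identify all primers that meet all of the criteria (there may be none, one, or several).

F1 (24 nt, A=4 T=5 G=5 C=10): Tm = 2·9 + 4·15 = 78°C, outside 62–72°C ✗; GC 15/24 = 62.5% ✓ — fails.
F2 (21 nt, A=10 T=3 G=5 C=3): Tm = 2·13 + 4·8 = 58°C, outside 62–72°C ✗; GC 8/21 = 38.1% ✓ — fails.
F3 (23 nt, A=6 T=8 G=6 C=3): Tm = 2·14 + 4·9 = 64°C ✓; GC 9/23 = 39.1% ✓ — passes.

F3 only.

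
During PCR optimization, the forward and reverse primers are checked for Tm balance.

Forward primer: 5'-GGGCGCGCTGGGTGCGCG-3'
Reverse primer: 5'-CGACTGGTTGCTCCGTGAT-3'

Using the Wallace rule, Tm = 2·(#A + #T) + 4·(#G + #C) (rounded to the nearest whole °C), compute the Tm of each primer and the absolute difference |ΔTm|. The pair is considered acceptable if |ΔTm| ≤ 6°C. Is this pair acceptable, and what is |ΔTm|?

|ΔTm| = 8°C; the pair is not acceptable.

Forward: A=0 T=2 G=11 C=5 → Tm = 2·2 + 4·16 = 68°C.
Reverse: A=2 T=6 G=6 C=5 → Tm = 2·8 + 4·11 = 60°C.
|ΔTm| = |68 − 60| = 8°C, > 6°C.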